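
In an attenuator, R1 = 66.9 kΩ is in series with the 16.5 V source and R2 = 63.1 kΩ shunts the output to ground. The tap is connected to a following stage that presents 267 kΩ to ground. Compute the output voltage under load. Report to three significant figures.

V_out ≈ 7.14 V

The load sits in parallel with R2: R2‖R_L = (63.1 × 267) / (63.1 + 267) = 51.04 kΩ.
V_out = 16.5 × 51.04 / (66.9 + 51.04) = 16.5 × 51.04/117.9 = 7.14 V.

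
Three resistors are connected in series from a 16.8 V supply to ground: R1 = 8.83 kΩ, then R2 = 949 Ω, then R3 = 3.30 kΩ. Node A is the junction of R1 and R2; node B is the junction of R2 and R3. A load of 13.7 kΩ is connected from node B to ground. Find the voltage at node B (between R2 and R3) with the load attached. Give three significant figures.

At node B, R3 is in parallel with the load: R3‖R_L = 2659 Ω.
Below node A the resistance is R2 + (R3‖R_L) = 3608 Ω, so V_A = 16.8 × 3608/12440 = 4.874 V.
Then V_B = V_A × (R3‖R_L)/(R2 + R3‖R_L) = 4.874 × 2659/3608 = 3.59 V.

V ≈ 3.59 V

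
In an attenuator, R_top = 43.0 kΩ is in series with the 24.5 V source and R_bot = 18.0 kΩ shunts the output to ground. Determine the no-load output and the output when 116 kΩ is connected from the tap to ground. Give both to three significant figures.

Open-circuit: V = 24.5 × 18.0/(43.0 + 18.0) = 7.23 V.
With the load, R_bot becomes R_bot‖R_L = 15.58 kΩ, so V = 24.5 × 15.58/58.58 = 6.52 V.

Unloaded: 7.23 V; loaded: 6.52 V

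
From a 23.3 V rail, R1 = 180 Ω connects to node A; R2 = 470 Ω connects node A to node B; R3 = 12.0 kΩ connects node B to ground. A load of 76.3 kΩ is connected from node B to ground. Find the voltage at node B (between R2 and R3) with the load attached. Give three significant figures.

At node B, R3 is in parallel with the load: R3‖R_L = 10370 Ω.
Below node A the resistance is R2 + (R3‖R_L) = 10840 Ω, so V_A = 23.3 × 10840/11020 = 22.92 V.
Then V_B = V_A × (R3‖R_L)/(R2 + R3‖R_L) = 22.92 × 10370/10840 = 21.9 V.

V ≈ 21.9 V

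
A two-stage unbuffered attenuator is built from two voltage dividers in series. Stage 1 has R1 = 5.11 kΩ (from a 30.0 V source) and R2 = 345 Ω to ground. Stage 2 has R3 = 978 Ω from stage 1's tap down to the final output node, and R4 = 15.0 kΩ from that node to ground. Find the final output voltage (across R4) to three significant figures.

Stage 2 presents R3+R4 = 15980 Ω as a load on stage 1's tap.
Stage 1's lower leg becomes R2‖(R3+R4) = 337.7 Ω, so V_mid = 30.0 × 337.7/5448 = 1.860 V.
Stage 2 is itself unloaded: V_out = V_mid × R4/(R3+R4) = 1.860 × 15000/15980 = 1.75 V.

V_out ≈ 1.75 V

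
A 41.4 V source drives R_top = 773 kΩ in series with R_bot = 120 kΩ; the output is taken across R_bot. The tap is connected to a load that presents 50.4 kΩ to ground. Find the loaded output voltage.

V_out ≈ 1.82 V

The load sits in parallel with R_bot: R_bot‖R_L = (120 × 50.4) / (120 + 50.4) = 35.49 kΩ.
V_out = 41.4 × 35.49 / (773 + 35.49) = 41.4 × 35.49/808.5 = 1.82 V.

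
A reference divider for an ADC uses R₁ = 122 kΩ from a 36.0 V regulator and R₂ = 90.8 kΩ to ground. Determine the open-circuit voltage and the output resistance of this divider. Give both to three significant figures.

V_th = 15.4 V, R_th = 52.1 kΩ

V_th is the open-circuit tap voltage: 36.0 × 90.8/(122 + 90.8) = 15.4 V.
With the supply zeroed, R₁ and R₂ appear in parallel from the tap: R_th = R₁‖R₂ = (122 × 90.8)/212.8 = 52.1 kΩ.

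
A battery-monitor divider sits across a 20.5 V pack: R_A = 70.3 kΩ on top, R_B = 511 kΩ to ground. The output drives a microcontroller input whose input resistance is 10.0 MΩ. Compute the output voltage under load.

V_out ≈ 17.9 V

The load sits in parallel with R_B: R_B‖R_L = (511 × 10000) / (511 + 10000) = 486.2 kΩ.
V_out = 20.5 × 486.2 / (70.3 + 486.2) = 20.5 × 486.2/556.5 = 17.9 V.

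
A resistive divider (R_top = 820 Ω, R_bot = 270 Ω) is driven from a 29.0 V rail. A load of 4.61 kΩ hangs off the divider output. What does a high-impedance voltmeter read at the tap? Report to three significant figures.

V_out ≈ 6.88 V

The load sits in parallel with R_bot: R_bot‖R_L = (270 × 4610) / (270 + 4610) = 255.1 Ω.
V_out = 29.0 × 255.1 / (820 + 255.1) = 29.0 × 255.1/1075 = 6.88 V.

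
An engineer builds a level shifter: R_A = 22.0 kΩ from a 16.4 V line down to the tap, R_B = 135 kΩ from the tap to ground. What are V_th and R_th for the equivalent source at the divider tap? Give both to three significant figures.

V_th is the open-circuit tap voltage: 16.4 × 135/(22.0 + 135) = 14.1 V.
With the supply zeroed, R_A and R_B appear in parallel from the tap: R_th = R_A‖R_B = (22.0 × 135)/157.0 = 18.9 kΩ.

V_th = 14.1 V, R_th = 18.9 kΩ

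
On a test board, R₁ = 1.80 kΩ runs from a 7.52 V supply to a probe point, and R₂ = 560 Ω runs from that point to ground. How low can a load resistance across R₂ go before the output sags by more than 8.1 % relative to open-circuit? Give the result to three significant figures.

R_L(min) ≈ 4.85 kΩ

Output resistance R_th = R₁‖R₂ = (1800 × 560)/2360 = 427.1 Ω.
The fractional drop is R_th/(R_th + R_L); requiring this ≤ 0.0810 gives R_L ≥ R_th(1/0.0810 − 1) = 427.1 × 11.35 = 4.85 kΩ.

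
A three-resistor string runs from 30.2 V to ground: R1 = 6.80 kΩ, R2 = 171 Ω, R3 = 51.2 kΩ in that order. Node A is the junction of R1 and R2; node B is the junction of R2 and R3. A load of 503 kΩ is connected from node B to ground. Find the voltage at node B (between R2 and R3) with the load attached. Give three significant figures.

At node B, R3 is in parallel with the load: R3‖R_L = 46470 Ω.
Below node A the resistance is R2 + (R3‖R_L) = 46640 Ω, so V_A = 30.2 × 46640/53440 = 26.36 V.
Then V_B = V_A × (R3‖R_L)/(R2 + R3‖R_L) = 26.36 × 46470/46640 = 26.3 V.

V ≈ 26.3 V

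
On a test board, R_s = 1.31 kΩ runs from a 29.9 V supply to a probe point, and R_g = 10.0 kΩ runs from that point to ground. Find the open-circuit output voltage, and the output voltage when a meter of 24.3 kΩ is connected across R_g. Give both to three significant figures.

Unloaded: 26.4 V; loaded: 25.2 V

Open-circuit: V = 29.9 × 10.0/(1.31 + 10.0) = 26.4 V.
With the load, R_g becomes R_g‖R_L = 7.085 kΩ, so V = 29.9 × 7.085/8.395 = 25.2 V.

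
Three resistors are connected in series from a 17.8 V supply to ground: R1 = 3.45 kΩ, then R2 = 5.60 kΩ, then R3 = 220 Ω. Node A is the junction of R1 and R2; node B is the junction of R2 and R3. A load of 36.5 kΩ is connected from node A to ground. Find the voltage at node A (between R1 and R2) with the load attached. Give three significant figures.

V ≈ 10.5 V

Below node A the series string R2+R3 = 5820 Ω sits in parallel with the 36500 Ω load: 5020 Ω.
V_A = 17.8 × 5020/(3450 + 5020) = 10.5 V.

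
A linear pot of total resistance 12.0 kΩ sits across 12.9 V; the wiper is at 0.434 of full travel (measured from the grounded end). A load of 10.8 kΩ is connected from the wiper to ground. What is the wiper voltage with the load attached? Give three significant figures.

V ≈ 4.40 V

The wiper splits the pot into (1−α)R = 6.792 kΩ above and αR = 5.208 kΩ below.
Lower section ‖ load = 3.514 kΩ.
V_wiper = 12.9 × 3.514/(6.792 + 3.514) = 4.40 V.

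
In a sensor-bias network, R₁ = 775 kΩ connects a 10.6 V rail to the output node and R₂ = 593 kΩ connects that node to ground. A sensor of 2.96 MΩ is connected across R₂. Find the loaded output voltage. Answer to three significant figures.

V_out ≈ 4.13 V

The load sits in parallel with R₂: R₂‖R_L = (593 × 2960) / (593 + 2960) = 494.0 kΩ.
V_out = 10.6 × 494.0 / (775 + 494.0) = 10.6 × 494.0/1269 = 4.13 V.
(Unloaded it would have been 4.59 V.)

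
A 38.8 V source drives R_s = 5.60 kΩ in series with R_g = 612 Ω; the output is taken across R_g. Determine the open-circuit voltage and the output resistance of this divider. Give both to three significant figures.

V_th is the open-circuit tap voltage: 38.8 × 612/(5600 + 612) = 3.82 V.
With the supply zeroed, R_s and R_g appear in parallel from the tap: R_th = R_s‖R_g = (5600 × 612)/6212 = 552 Ω.

V_th = 3.82 V, R_th = 552 Ω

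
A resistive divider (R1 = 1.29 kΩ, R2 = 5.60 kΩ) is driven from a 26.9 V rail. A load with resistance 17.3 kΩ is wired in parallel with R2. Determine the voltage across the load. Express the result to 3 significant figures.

V_out ≈ 20.6 V

The load sits in parallel with R2: R2‖R_L = (5.60 × 17.3) / (5.60 + 17.3) = 4.231 kΩ.
V_out = 26.9 × 4.231 / (1.29 + 4.231) = 26.9 × 4.231/5.521 = 20.6 V.
(Unloaded it would have been 21.9 V.)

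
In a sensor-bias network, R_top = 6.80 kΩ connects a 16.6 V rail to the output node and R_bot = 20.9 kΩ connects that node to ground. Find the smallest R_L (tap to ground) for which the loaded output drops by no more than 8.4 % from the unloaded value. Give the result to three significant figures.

Output resistance R_th = R_top‖R_bot = (6.80 × 20.9)/27.70 = 5.131 kΩ.
The fractional drop is R_th/(R_th + R_L); requiring this ≤ 0.0840 gives R_L ≥ R_th(1/0.0840 − 1) = 5.131 × 10.90 = 55.9 kΩ.

R_L(min) ≈ 55.9 kΩ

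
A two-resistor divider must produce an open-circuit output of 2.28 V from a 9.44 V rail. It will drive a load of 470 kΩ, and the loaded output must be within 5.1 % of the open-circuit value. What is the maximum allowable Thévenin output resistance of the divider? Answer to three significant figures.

R_th ≤ 25.3 kΩ

Loading drop = R_th/(R_th + R_L) ≤ 0.0510, so R_th ≤ R_L · ε/(1−ε) = 470 kΩ × 0.0510/0.9490 = 25.3 kΩ.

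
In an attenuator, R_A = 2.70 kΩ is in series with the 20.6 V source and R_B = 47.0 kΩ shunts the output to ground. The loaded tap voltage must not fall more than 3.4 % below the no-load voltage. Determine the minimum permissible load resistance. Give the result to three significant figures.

R_L(min) ≈ 72.5 kΩ

Output resistance R_th = R_A‖R_B = (2.70 × 47.0)/49.70 = 2.553 kΩ.
The fractional drop is R_th/(R_th + R_L); requiring this ≤ 0.0340 gives R_L ≥ R_th(1/0.0340 − 1) = 2.553 × 28.41 = 72.5 kΩ.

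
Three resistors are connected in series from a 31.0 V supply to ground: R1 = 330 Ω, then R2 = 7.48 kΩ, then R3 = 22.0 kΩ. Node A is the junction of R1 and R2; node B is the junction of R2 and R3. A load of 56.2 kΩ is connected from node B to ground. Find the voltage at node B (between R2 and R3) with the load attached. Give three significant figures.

At node B, R3 is in parallel with the load: R3‖R_L = 15810 Ω.
Below node A the resistance is R2 + (R3‖R_L) = 23290 Ω, so V_A = 31.0 × 23290/23620 = 30.57 V.
Then V_B = V_A × (R3‖R_L)/(R2 + R3‖R_L) = 30.57 × 15810/23290 = 20.8 V.

V ≈ 20.8 V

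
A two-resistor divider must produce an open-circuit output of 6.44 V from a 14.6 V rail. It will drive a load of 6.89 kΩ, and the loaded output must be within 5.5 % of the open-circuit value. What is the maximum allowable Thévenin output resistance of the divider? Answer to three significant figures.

R_th ≤ 401 Ω

Loading drop = R_th/(R_th + R_L) ≤ 0.0550, so R_th ≤ R_L · ε/(1−ε) = 6.89 kΩ × 0.0550/0.9450 = 401 Ω.
(Any R1, R2 with R2/(R1+R2) = 0.441 and R1‖R2 ≤ 401 Ω will meet the spec.)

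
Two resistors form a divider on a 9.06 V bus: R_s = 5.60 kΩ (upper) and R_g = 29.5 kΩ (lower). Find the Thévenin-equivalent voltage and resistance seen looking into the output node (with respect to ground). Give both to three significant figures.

V_th is the open-circuit tap voltage: 9.06 × 29.5/(5.60 + 29.5) = 7.61 V.
With the supply zeroed, R_s and R_g appear in parallel from the tap: R_th = R_s‖R_g = (5.60 × 29.5)/35.10 = 4.71 kΩ.

V_th = 7.61 V, R_th = 4.71 kΩ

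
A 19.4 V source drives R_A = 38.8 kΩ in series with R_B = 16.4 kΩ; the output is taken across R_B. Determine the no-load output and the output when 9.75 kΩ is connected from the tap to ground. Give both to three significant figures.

Unloaded: 5.76 V; loaded: 2.64 V

Open-circuit: V = 19.4 × 16.4/(38.8 + 16.4) = 5.76 V.
With the load, R_B becomes R_B‖R_L = 6.115 kΩ, so V = 19.4 × 6.115/44.91 = 2.64 V.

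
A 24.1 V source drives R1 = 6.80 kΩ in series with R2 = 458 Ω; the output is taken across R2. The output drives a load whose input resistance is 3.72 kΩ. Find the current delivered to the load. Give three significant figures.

I_L ≈ 0.367 mA

R2‖R_L = 407.8 Ω; V_out = 24.1 × 407.8/7208 = 1.363 V.
I_L = V_out / R_L = 1.363 / 3.72 kΩ = 0.367 mA.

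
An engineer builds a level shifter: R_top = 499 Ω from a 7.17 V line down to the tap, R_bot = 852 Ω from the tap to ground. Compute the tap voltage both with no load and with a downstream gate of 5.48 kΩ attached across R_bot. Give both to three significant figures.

Unloaded: 4.52 V; loaded: 4.28 V

Open-circuit: V = 7.17 × 852/(499 + 852) = 4.52 V.
With the load, R_bot becomes R_bot‖R_L = 737.4 Ω, so V = 7.17 × 737.4/1236 = 4.28 V.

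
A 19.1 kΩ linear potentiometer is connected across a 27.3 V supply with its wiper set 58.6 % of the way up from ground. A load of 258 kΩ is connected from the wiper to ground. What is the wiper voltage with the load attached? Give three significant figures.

The wiper splits the pot into (1−α)R = 7.907 kΩ above and αR = 11.19 kΩ below.
Lower section ‖ load = 10.73 kΩ.
V_wiper = 27.3 × 10.73/(7.907 + 10.73) = 15.7 V.

V ≈ 15.7 V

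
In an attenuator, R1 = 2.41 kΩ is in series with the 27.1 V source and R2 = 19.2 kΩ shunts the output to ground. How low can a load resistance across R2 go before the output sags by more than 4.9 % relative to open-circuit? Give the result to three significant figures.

R_L(min) ≈ 41.6 kΩ

Output resistance R_th = R1‖R2 = (2.41 × 19.2)/21.61 = 2.141 kΩ.
The fractional drop is R_th/(R_th + R_L); requiring this ≤ 0.0490 gives R_L ≥ R_th(1/0.0490 − 1) = 2.141 × 19.41 = 41.6 kΩ.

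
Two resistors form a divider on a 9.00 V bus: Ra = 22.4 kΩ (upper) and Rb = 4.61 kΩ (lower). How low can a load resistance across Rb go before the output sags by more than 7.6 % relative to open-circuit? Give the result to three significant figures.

Output resistance R_th = Ra‖Rb = (22.4 × 4.61)/27.01 = 3.823 kΩ.
The fractional drop is R_th/(R_th + R_L); requiring this ≤ 0.0760 gives R_L ≥ R_th(1/0.0760 − 1) = 3.823 × 12.16 = 46.5 kΩ.

R_L(min) ≈ 46.5 kΩ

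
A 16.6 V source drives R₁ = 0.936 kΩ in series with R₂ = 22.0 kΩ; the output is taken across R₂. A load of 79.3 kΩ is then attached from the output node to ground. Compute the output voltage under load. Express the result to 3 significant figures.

V_out ≈ 15.7 V

The load sits in parallel with R₂: R₂‖R_L = (22000 × 79300) / (22000 + 79300) = 17220 Ω.
V_out = 16.6 × 17220 / (936 + 17220) = 16.6 × 17220/18160 = 15.7 V.
(Unloaded it would have been 15.9 V.)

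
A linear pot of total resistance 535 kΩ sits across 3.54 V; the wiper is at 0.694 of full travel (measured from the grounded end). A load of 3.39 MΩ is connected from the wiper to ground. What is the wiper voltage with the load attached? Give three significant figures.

The wiper splits the pot into (1−α)R = 163.7 kΩ above and αR = 371.3 kΩ below.
Lower section ‖ load = 334.6 kΩ.
V_wiper = 3.54 × 334.6/(163.7 + 334.6) = 2.38 V.

V ≈ 2.38 V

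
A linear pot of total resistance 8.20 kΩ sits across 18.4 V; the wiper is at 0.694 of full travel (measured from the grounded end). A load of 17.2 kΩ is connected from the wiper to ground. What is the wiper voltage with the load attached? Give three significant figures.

The wiper splits the pot into (1−α)R = 2.509 kΩ above and αR = 5.691 kΩ below.
Lower section ‖ load = 4.276 kΩ.
V_wiper = 18.4 × 4.276/(2.509 + 4.276) = 11.6 V.

V ≈ 11.6 V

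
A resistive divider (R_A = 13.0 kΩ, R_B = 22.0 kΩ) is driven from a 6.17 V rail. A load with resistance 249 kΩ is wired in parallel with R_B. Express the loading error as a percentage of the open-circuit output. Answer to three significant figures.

3.18 %

The divider's output (Thévenin) resistance is R_A‖R_B = 8.171 kΩ.
Fractional drop under load = R_th/(R_th + R_L) = 8.171 / (8.171 + 249) = 0.03177.
So the output falls by 3.18 %.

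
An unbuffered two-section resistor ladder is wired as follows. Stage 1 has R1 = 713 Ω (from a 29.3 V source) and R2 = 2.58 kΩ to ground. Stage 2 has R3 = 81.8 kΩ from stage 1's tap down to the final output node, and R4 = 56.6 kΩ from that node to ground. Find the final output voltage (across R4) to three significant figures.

V_out ≈ 9.35 V

Stage 2 presents R3+R4 = 138400 Ω as a load on stage 1's tap.
Stage 1's lower leg becomes R2‖(R3+R4) = 2533 Ω, so V_mid = 29.3 × 2533/3246 = 22.86 V.
Stage 2 is itself unloaded: V_out = V_mid × R4/(R3+R4) = 22.86 × 56600/138400 = 9.35 V.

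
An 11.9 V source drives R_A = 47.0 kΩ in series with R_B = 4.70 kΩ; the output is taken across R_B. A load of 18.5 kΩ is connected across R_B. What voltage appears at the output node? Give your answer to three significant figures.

V_out ≈ 0.879 V

The load sits in parallel with R_B: R_B‖R_L = (4.70 × 18.5) / (4.70 + 18.5) = 3.748 kΩ.
V_out = 11.9 × 3.748 / (47.0 + 3.748) = 11.9 × 3.748/50.75 = 0.879 V.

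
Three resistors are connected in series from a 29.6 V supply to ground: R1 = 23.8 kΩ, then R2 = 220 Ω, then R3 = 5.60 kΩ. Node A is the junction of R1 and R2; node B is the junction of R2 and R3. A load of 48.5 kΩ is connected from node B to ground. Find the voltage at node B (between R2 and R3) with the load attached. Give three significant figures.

V ≈ 5.12 V

At node B, R3 is in parallel with the load: R3‖R_L = 5020 Ω.
Below node A the resistance is R2 + (R3‖R_L) = 5240 Ω, so V_A = 29.6 × 5240/29040 = 5.341 V.
Then V_B = V_A × (R3‖R_L)/(R2 + R3‖R_L) = 5.341 × 5020/5240 = 5.12 V.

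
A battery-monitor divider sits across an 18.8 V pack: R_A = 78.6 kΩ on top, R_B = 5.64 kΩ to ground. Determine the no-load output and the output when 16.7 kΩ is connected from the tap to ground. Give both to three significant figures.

Open-circuit: V = 18.8 × 5.64/(78.6 + 5.64) = 1.26 V.
With the load, R_B becomes R_B‖R_L = 4.216 kΩ, so V = 18.8 × 4.216/82.82 = 0.957 V.

Unloaded: 1.26 V; loaded: 0.957 V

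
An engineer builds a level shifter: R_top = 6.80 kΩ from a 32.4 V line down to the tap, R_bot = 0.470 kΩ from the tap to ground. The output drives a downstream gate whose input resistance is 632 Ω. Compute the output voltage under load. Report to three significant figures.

V_out ≈ 1.24 V

The load sits in parallel with R_bot: R_bot‖R_L = (470 × 632) / (470 + 632) = 269.5 Ω.
V_out = 32.4 × 269.5 / (6800 + 269.5) = 32.4 × 269.5/7070 = 1.24 V.
(Unloaded it would have been 2.09 V.)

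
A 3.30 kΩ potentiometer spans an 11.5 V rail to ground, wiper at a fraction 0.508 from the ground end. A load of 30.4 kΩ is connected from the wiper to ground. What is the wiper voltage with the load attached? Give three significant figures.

V ≈ 5.69 V

The wiper splits the pot into (1−α)R = 1.624 kΩ above and αR = 1.676 kΩ below.
Lower section ‖ load = 1.589 kΩ.
V_wiper = 11.5 × 1.589/(1.624 + 1.589) = 5.69 V.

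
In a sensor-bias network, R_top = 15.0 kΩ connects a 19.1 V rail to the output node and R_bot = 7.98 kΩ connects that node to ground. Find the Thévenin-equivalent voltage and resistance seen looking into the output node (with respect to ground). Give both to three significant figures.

V_th = 6.63 V, R_th = 5.21 kΩ

V_th is the open-circuit tap voltage: 19.1 × 7.98/(15.0 + 7.98) = 6.63 V.
With the supply zeroed, R_top and R_bot appear in parallel from the tap: R_th = R_top‖R_bot = (15.0 × 7.98)/22.98 = 5.21 kΩ.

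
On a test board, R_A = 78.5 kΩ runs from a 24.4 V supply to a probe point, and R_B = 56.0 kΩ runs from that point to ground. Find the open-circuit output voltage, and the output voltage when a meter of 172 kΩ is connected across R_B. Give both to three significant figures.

Unloaded: 10.2 V; loaded: 8.54 V

Open-circuit: V = 24.4 × 56.0/(78.5 + 56.0) = 10.2 V.
With the load, R_B becomes R_B‖R_L = 42.25 kΩ, so V = 24.4 × 42.25/120.7 = 8.54 V.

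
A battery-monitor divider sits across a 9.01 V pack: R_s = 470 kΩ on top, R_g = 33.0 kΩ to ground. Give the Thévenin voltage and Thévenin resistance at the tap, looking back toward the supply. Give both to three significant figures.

V_th is the open-circuit tap voltage: 9.01 × 33.0/(470 + 33.0) = 0.591 V.
With the supply zeroed, R_s and R_g appear in parallel from the tap: R_th = R_s‖R_g = (470 × 33.0)/503.0 = 30.8 kΩ.

V_th = 0.591 V, R_th = 30.8 kΩ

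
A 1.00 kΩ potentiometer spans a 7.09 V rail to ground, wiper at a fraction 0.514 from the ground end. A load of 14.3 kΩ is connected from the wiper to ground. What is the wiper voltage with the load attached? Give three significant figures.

V ≈ 3.58 V

The wiper splits the pot into (1−α)R = 486.0 Ω above and αR = 514.0 Ω below.
Lower section ‖ load = 496.2 Ω.
V_wiper = 7.09 × 496.2/(486.0 + 496.2) = 3.58 V.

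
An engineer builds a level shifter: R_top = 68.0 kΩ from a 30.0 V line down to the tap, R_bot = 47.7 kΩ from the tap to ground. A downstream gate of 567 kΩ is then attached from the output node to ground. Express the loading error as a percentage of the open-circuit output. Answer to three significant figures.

4.71 %

The divider's output (Thévenin) resistance is R_top‖R_bot = 28.03 kΩ.
Fractional drop under load = R_th/(R_th + R_L) = 28.03 / (28.03 + 567) = 0.04711.
So the output falls by 4.71 %.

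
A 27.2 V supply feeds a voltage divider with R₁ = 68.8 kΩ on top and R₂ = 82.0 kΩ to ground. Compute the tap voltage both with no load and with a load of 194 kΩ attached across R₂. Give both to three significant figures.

Open-circuit: V = 27.2 × 82.0/(68.8 + 82.0) = 14.8 V.
With the load, R₂ becomes R₂‖R_L = 57.64 kΩ, so V = 27.2 × 57.64/126.4 = 12.4 V.

Unloaded: 14.8 V; loaded: 12.4 V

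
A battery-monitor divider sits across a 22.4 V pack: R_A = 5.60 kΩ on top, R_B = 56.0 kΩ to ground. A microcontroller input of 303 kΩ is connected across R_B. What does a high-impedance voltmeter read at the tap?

The load sits in parallel with R_B: R_B‖R_L = (56.0 × 303) / (56.0 + 303) = 47.26 kΩ.
V_out = 22.4 × 47.26 / (5.60 + 47.26) = 22.4 × 47.26/52.86 = 20.0 V.

V_out ≈ 20.0 V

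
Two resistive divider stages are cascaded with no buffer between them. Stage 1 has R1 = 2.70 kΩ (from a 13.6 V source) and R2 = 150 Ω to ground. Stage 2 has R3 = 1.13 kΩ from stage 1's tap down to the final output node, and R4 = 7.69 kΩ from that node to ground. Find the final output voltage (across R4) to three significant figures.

Stage 2 presents R3+R4 = 8820 Ω as a load on stage 1's tap.
Stage 1's lower leg becomes R2‖(R3+R4) = 147.5 Ω, so V_mid = 13.6 × 147.5/2847 = 0.7044 V.
Stage 2 is itself unloaded: V_out = V_mid × R4/(R3+R4) = 0.7044 × 7690/8820 = 0.614 V.

V_out ≈ 0.614 V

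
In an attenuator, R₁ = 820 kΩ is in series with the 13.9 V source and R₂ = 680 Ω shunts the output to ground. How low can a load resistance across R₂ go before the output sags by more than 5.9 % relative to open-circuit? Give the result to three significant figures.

R_L(min) ≈ 10.8 kΩ

Output resistance R_th = R₁‖R₂ = (820000 × 680)/820700 = 679.4 Ω.
The fractional drop is R_th/(R_th + R_L); requiring this ≤ 0.0590 gives R_L ≥ R_th(1/0.0590 − 1) = 679.4 × 15.95 = 10.8 kΩ.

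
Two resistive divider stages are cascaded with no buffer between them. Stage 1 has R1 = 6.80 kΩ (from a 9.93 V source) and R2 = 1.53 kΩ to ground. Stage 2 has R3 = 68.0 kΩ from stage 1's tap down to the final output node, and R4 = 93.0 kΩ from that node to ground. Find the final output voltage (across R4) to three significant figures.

V_out ≈ 1.05 V

Stage 2 presents R3+R4 = 161.0 kΩ as a load on stage 1's tap.
Stage 1's lower leg becomes R2‖(R3+R4) = 1.516 kΩ, so V_mid = 9.93 × 1.516/8.316 = 1.810 V.
Stage 2 is itself unloaded: V_out = V_mid × R4/(R3+R4) = 1.810 × 93.0/161.0 = 1.05 V.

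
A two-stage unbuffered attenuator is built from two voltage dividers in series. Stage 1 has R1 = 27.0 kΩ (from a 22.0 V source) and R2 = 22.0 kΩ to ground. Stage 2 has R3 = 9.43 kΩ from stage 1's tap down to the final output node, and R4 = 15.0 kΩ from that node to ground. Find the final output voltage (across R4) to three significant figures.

Stage 2 presents R3+R4 = 24.43 kΩ as a load on stage 1's tap.
Stage 1's lower leg becomes R2‖(R3+R4) = 11.58 kΩ, so V_mid = 22.0 × 11.58/38.58 = 6.602 V.
Stage 2 is itself unloaded: V_out = V_mid × R4/(R3+R4) = 6.602 × 15.0/24.43 = 4.05 V.

V_out ≈ 4.05 V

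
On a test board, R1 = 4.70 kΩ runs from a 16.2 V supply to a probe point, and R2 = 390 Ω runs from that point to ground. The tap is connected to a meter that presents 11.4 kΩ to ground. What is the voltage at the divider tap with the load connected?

V_out ≈ 1.20 V

The load sits in parallel with R2: R2‖R_L = (390 × 11400) / (390 + 11400) = 377.1 Ω.
V_out = 16.2 × 377.1 / (4700 + 377.1) = 16.2 × 377.1/5077 = 1.20 V.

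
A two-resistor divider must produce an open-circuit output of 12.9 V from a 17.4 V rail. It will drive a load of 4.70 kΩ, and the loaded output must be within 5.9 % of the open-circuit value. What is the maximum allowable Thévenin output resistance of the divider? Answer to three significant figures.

R_th ≤ 295 Ω

Loading drop = R_th/(R_th + R_L) ≤ 0.0590, so R_th ≤ R_L · ε/(1−ε) = 4.70 kΩ × 0.0590/0.9410 = 295 Ω.
(Any R1, R2 with R2/(R1+R2) = 0.741 and R1‖R2 ≤ 295 Ω will meet the spec.)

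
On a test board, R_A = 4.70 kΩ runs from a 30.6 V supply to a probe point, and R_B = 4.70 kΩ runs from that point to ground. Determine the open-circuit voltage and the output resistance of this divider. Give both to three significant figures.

V_th is the open-circuit tap voltage: 30.6 × 4.70/(4.70 + 4.70) = 15.3 V.
With the supply zeroed, R_A and R_B appear in parallel from the tap: R_th = R_A‖R_B = (4.70 × 4.70)/9.400 = 2.35 kΩ.

V_th = 15.3 V, R_th = 2.35 kΩ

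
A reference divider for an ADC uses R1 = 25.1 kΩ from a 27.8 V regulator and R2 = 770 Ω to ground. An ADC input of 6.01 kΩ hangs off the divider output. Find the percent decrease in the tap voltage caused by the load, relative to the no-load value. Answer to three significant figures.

11.1 %

The divider's output (Thévenin) resistance is R1‖R2 = 747.1 Ω.
Fractional drop under load = R_th/(R_th + R_L) = 747.1 / (747.1 + 6010) = 0.1106.
So the output falls by 11.1 %.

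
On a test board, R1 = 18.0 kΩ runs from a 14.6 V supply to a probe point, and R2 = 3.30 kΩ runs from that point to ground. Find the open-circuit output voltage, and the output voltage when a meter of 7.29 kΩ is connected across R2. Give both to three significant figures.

Open-circuit: V = 14.6 × 3.30/(18.0 + 3.30) = 2.26 V.
With the load, R2 becomes R2‖R_L = 2.272 kΩ, so V = 14.6 × 2.272/20.27 = 1.64 V.

Unloaded: 2.26 V; loaded: 1.64 V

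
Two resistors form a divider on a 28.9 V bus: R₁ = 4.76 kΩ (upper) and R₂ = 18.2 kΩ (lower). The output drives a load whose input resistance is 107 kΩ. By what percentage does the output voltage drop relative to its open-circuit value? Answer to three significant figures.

3.41 %

The divider's output (Thévenin) resistance is R₁‖R₂ = 3.773 kΩ.
Fractional drop under load = R_th/(R_th + R_L) = 3.773 / (3.773 + 107) = 0.03406.
So the output falls by 3.41 %.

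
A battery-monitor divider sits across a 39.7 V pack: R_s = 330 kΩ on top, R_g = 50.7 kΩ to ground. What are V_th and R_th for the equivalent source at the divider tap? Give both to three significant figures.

V_th is the open-circuit tap voltage: 39.7 × 50.7/(330 + 50.7) = 5.29 V.
With the supply zeroed, R_s and R_g appear in parallel from the tap: R_th = R_s‖R_g = (330 × 50.7)/380.7 = 43.9 kΩ.

V_th = 5.29 V, R_th = 43.9 kΩ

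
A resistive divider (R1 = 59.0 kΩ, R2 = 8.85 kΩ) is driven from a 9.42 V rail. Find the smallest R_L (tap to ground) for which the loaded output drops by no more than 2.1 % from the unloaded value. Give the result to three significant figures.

R_L(min) ≈ 359 kΩ

Output resistance R_th = R1‖R2 = (59.0 × 8.85)/67.85 = 7.696 kΩ.
The fractional drop is R_th/(R_th + R_L); requiring this ≤ 0.0210 gives R_L ≥ R_th(1/0.0210 − 1) = 7.696 × 46.62 = 359 kΩ.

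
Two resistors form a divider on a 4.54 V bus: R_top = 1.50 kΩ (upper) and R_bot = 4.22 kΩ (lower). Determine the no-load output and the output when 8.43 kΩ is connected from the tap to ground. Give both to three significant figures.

Open-circuit: V = 4.54 × 4.22/(1.50 + 4.22) = 3.35 V.
With the load, R_bot becomes R_bot‖R_L = 2.812 kΩ, so V = 4.54 × 2.812/4.312 = 2.96 V.

Unloaded: 3.35 V; loaded: 2.96 V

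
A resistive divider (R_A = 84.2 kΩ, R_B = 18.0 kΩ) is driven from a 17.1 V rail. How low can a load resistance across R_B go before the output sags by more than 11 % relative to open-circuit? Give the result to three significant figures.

R_L(min) ≈ 120 kΩ

Output resistance R_th = R_A‖R_B = (84.2 × 18.0)/102.2 = 14.83 kΩ.
The fractional drop is R_th/(R_th + R_L); requiring this ≤ 0.110 gives R_L ≥ R_th(1/0.110 − 1) = 14.83 × 8.091 = 120 kΩ.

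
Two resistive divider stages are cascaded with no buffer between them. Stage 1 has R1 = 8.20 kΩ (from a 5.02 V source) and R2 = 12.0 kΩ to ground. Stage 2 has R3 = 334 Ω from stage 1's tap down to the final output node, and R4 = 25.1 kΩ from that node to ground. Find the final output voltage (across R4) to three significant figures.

V_out ≈ 2.47 V

Stage 2 presents R3+R4 = 25430 Ω as a load on stage 1's tap.
Stage 1's lower leg becomes R2‖(R3+R4) = 8153 Ω, so V_mid = 5.02 × 8153/16350 = 2.503 V.
Stage 2 is itself unloaded: V_out = V_mid × R4/(R3+R4) = 2.503 × 25100/25430 = 2.47 V.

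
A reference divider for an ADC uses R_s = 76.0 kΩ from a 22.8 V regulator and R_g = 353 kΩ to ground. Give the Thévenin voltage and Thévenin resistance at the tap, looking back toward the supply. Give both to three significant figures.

V_th is the open-circuit tap voltage: 22.8 × 353/(76.0 + 353) = 18.8 V.
With the supply zeroed, R_s and R_g appear in parallel from the tap: R_th = R_s‖R_g = (76.0 × 353)/429.0 = 62.5 kΩ.

V_th = 18.8 V, R_th = 62.5 kΩ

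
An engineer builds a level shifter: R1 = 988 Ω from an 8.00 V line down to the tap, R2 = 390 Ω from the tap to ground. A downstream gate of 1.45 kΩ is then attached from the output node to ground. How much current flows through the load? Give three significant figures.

I_L ≈ 1.31 mA

R2‖R_L = 307.3 Ω; V_out = 8.00 × 307.3/1295 = 1.898 V.
I_L = V_out / R_L = 1.898 / 1.45 kΩ = 1.31 mA.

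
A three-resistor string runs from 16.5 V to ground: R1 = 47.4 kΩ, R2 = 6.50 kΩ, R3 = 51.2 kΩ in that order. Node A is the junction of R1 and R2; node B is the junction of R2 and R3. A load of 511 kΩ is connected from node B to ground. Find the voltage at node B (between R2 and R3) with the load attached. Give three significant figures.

V ≈ 7.65 V

At node B, R3 is in parallel with the load: R3‖R_L = 46.54 kΩ.
Below node A the resistance is R2 + (R3‖R_L) = 53.04 kΩ, so V_A = 16.5 × 53.04/100.4 = 8.713 V.
Then V_B = V_A × (R3‖R_L)/(R2 + R3‖R_L) = 8.713 × 46.54/53.04 = 7.65 V.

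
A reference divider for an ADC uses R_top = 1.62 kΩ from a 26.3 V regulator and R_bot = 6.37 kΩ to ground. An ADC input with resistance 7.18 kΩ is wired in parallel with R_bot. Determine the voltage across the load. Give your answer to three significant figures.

The load sits in parallel with R_bot: R_bot‖R_L = (6.37 × 7.18) / (6.37 + 7.18) = 3.375 kΩ.
V_out = 26.3 × 3.375 / (1.62 + 3.375) = 26.3 × 3.375/4.995 = 17.8 V.

V_out ≈ 17.8 V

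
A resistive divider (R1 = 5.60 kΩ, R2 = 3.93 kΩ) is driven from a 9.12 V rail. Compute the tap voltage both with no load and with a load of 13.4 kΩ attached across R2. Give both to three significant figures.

Open-circuit: V = 9.12 × 3.93/(5.60 + 3.93) = 3.76 V.
With the load, R2 becomes R2‖R_L = 3.039 kΩ, so V = 9.12 × 3.039/8.639 = 3.21 V.

Unloaded: 3.76 V; loaded: 3.21 V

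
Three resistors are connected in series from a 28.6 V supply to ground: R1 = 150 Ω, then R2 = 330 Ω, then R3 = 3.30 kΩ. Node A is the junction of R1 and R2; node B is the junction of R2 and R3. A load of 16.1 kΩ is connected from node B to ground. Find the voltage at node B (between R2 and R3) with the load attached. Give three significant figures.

V ≈ 24.3 V

At node B, R3 is in parallel with the load: R3‖R_L = 2739 Ω.
Below node A the resistance is R2 + (R3‖R_L) = 3069 Ω, so V_A = 28.6 × 3069/3219 = 27.27 V.
Then V_B = V_A × (R3‖R_L)/(R2 + R3‖R_L) = 27.27 × 2739/3069 = 24.3 V.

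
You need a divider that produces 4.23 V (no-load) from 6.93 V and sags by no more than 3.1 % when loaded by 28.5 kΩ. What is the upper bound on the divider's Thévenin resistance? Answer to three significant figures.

R_th ≤ 912 Ω

Loading drop = R_th/(R_th + R_L) ≤ 0.0310, so R_th ≤ R_L · ε/(1−ε) = 28.5 kΩ × 0.0310/0.9690 = 912 Ω.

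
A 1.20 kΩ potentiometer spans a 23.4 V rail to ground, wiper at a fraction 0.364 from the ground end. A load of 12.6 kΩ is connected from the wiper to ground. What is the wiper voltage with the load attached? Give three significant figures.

The wiper splits the pot into (1−α)R = 763.2 Ω above and αR = 436.8 Ω below.
Lower section ‖ load = 422.2 Ω.
V_wiper = 23.4 × 422.2/(763.2 + 422.2) = 8.33 V.

V ≈ 8.33 V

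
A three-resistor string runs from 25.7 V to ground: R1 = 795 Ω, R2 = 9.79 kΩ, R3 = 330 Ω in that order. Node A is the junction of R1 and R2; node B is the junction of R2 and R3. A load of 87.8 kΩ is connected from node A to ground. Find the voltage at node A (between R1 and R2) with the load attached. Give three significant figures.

Below node A the series string R2+R3 = 10120 Ω sits in parallel with the 87800 Ω load: 9074 Ω.
V_A = 25.7 × 9074/(795 + 9074) = 23.6 V.

V ≈ 23.6 V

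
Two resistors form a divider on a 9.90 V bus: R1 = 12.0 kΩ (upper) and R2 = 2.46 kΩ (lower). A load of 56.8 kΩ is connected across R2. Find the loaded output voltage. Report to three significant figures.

The load sits in parallel with R2: R2‖R_L = (2.46 × 56.8) / (2.46 + 56.8) = 2.358 kΩ.
V_out = 9.90 × 2.358 / (12.0 + 2.358) = 9.90 × 2.358/14.36 = 1.63 V.
(Unloaded it would have been 1.68 V.)

V_out ≈ 1.63 V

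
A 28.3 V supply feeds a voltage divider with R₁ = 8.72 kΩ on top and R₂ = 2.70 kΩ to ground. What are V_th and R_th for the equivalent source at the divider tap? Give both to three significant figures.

V_th = 6.69 V, R_th = 2.06 kΩ

V_th is the open-circuit tap voltage: 28.3 × 2.70/(8.72 + 2.70) = 6.69 V.
With the supply zeroed, R₁ and R₂ appear in parallel from the tap: R_th = R₁‖R₂ = (8.72 × 2.70)/11.42 = 2.06 kΩ.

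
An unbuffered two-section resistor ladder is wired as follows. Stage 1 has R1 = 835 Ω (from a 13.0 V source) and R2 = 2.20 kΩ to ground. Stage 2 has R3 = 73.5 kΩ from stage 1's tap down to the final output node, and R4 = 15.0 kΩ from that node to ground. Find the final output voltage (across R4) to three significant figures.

Stage 2 presents R3+R4 = 88500 Ω as a load on stage 1's tap.
Stage 1's lower leg becomes R2‖(R3+R4) = 2147 Ω, so V_mid = 13.0 × 2147/2982 = 9.359 V.
Stage 2 is itself unloaded: V_out = V_mid × R4/(R3+R4) = 9.359 × 15000/88500 = 1.59 V.

V_out ≈ 1.59 V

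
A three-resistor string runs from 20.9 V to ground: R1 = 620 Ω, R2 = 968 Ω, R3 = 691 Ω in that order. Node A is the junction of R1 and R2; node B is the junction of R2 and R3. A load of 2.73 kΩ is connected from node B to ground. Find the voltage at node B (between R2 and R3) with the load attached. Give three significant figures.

V ≈ 5.39 V

At node B, R3 is in parallel with the load: R3‖R_L = 551.4 Ω.
Below node A the resistance is R2 + (R3‖R_L) = 1519 Ω, so V_A = 20.9 × 1519/2139 = 14.84 V.
Then V_B = V_A × (R3‖R_L)/(R2 + R3‖R_L) = 14.84 × 551.4/1519 = 5.39 V.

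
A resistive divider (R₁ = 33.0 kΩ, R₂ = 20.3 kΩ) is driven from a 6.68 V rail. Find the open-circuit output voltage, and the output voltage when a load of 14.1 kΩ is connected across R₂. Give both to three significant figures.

Unloaded: 2.54 V; loaded: 1.35 V

Open-circuit: V = 6.68 × 20.3/(33.0 + 20.3) = 2.54 V.
With the load, R₂ becomes R₂‖R_L = 8.321 kΩ, so V = 6.68 × 8.321/41.32 = 1.35 V.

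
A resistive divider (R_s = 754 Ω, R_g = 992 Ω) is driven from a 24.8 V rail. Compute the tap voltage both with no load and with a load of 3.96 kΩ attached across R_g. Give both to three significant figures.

Open-circuit: V = 24.8 × 992/(754 + 992) = 14.1 V.
With the load, R_g becomes R_g‖R_L = 793.3 Ω, so V = 24.8 × 793.3/1547 = 12.7 V.

Unloaded: 14.1 V; loaded: 12.7 V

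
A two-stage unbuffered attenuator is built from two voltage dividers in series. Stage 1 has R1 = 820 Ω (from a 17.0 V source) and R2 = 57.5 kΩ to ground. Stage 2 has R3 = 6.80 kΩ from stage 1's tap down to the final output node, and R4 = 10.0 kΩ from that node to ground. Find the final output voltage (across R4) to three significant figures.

Stage 2 presents R3+R4 = 16800 Ω as a load on stage 1's tap.
Stage 1's lower leg becomes R2‖(R3+R4) = 13000 Ω, so V_mid = 17.0 × 13000/13820 = 15.99 V.
Stage 2 is itself unloaded: V_out = V_mid × R4/(R3+R4) = 15.99 × 10000/16800 = 9.52 V.

V_out ≈ 9.52 V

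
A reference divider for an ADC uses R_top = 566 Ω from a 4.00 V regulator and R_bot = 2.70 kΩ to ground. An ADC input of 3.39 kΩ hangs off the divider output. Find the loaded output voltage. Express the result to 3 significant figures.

The load sits in parallel with R_bot: R_bot‖R_L = (2700 × 3390) / (2700 + 3390) = 1503 Ω.
V_out = 4.00 × 1503 / (566 + 1503) = 4.00 × 1503/2069 = 2.91 V.
(Unloaded it would have been 3.31 V.)

V_out ≈ 2.91 V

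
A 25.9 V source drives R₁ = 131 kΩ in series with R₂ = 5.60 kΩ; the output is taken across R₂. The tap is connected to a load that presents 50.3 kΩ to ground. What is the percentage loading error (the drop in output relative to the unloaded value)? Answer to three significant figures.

9.65 %

Unloaded V = 25.9 × 5.60/136.6 = 1.0618 V.
Loaded: R₂‖R_L = 5.039 kΩ, giving V = 25.9 × 5.039/136.0 = 0.95936 V.
Drop = (1.0618 − 0.95936) / 1.0618 = 9.65 %.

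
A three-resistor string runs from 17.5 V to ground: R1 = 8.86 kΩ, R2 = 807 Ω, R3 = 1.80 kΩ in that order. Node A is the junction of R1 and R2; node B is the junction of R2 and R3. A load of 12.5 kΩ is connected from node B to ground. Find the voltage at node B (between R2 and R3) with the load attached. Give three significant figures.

V ≈ 2.45 V

At node B, R3 is in parallel with the load: R3‖R_L = 1573 Ω.
Below node A the resistance is R2 + (R3‖R_L) = 2380 Ω, so V_A = 17.5 × 2380/11240 = 3.706 V.
Then V_B = V_A × (R3‖R_L)/(R2 + R3‖R_L) = 3.706 × 1573/2380 = 2.45 V.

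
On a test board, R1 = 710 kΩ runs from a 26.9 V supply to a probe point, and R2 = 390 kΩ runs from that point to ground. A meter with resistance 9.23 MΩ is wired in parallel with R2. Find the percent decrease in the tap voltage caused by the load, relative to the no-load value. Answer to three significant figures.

The divider's output (Thévenin) resistance is R1‖R2 = 251.7 kΩ.
Fractional drop under load = R_th/(R_th + R_L) = 251.7 / (251.7 + 9230) = 0.02655.
So the output falls by 2.65 %.

2.65 %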